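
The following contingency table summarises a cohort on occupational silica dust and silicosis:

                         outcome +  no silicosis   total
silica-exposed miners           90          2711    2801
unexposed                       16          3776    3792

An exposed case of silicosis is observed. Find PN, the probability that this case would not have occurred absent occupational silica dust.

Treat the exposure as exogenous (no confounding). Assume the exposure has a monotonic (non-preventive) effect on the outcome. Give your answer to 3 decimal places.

p₁ = P(outcome | exposed) = 90/2801 = 0.032131
p₀ = P(outcome | unexposed) = 16/3792 = 0.0042194
Under exogeneity and monotonicity, PN = (p₁ − p₀) / p₁.
PN = (0.032131 − 0.0042194) / 0.032131 = 0.027912 / 0.032131 ≈ 0.8687

PN ≈ 0.869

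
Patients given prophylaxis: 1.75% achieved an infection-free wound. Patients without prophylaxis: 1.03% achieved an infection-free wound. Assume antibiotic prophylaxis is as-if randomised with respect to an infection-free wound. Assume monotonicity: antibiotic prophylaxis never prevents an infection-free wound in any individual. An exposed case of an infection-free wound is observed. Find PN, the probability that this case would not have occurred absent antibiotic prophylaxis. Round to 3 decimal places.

PN ≈ 0.411

p₁ = 0.0175, p₀ = 0.0103.
Under exogeneity and monotonicity, PN = (p₁ − p₀) / p₁.
PN = (0.0175 − 0.0103) / 0.0175 = 0.0072 / 0.0175 ≈ 0.4114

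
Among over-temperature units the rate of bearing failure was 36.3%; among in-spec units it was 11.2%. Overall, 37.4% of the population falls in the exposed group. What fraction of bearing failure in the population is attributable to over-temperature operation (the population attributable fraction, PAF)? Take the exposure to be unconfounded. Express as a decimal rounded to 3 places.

PAF ≈ 0.456

p₁ = 0.363, p₀ = 0.112.
Overall risk P(Y=1) = π·p₁ + (1−π)·p₀ = 0.374×0.363 + 0.626×0.112 = 0.20587.
Under exogeneity, PAF = [P(Y=1) − p₀] / P(Y=1).
PAF = (0.20587 − 0.112) / 0.20587 ≈ 0.4560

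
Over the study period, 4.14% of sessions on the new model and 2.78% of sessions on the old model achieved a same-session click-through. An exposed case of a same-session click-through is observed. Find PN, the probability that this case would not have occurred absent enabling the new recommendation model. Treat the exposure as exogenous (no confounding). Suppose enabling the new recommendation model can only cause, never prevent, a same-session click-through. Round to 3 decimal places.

PN ≈ 0.329

p₁ = 0.0414, p₀ = 0.0278.
Under exogeneity and monotonicity, PN = (p₁ − p₀) / p₁.
PN = (0.0414 − 0.0278) / 0.0414 = 0.0136 / 0.0414 ≈ 0.3285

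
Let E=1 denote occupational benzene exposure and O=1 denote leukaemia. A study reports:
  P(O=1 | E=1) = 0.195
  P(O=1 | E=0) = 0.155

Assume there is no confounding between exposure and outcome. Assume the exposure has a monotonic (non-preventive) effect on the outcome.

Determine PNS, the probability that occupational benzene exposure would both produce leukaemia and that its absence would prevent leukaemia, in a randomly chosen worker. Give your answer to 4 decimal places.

PNS ≈ 0.0400

Let p₁ = 0.195, p₀ = 0.155.
Under exogeneity and monotonicity, PNS = p₁ − p₀.
PNS = 0.195 − 0.155 = 0.04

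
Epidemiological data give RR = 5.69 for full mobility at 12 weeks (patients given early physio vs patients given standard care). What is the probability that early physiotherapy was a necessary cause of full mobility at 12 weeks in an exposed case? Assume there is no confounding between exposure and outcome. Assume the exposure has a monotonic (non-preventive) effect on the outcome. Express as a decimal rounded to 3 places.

Under exogeneity and monotonicity, PN = (RR − 1) / RR = 1 − 1/RR.
PN = (5.69 − 1) / 5.69 = 4.69 / 5.69 ≈ 0.8243

PN ≈ 0.824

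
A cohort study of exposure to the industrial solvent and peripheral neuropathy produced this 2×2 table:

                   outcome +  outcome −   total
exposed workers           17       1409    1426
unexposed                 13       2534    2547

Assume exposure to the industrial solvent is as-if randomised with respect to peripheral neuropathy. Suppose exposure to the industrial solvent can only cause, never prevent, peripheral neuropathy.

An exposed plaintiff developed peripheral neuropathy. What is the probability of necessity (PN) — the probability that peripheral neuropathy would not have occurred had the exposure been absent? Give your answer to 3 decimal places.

PN ≈ 0.572

p₁ = P(outcome | exposed) = 17/1426 = 0.011921
p₀ = P(outcome | unexposed) = 13/2547 = 0.005104
Under exogeneity and monotonicity, PN = (p₁ − p₀) / p₁.
PN = (0.011921 − 0.005104) / 0.011921 = 0.0068174 / 0.011921 ≈ 0.5719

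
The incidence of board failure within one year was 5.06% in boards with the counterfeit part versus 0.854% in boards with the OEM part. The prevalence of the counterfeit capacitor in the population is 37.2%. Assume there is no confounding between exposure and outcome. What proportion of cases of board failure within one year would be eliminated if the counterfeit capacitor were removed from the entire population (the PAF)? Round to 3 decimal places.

PAF ≈ 0.647

p₁ = 0.0506, p₀ = 0.00854.
Overall risk P(Y=1) = π·p₁ + (1−π)·p₀ = 0.372×0.0506 + 0.628×0.00854 = 0.024186.
Under exogeneity, PAF = [P(Y=1) − p₀] / P(Y=1).
PAF = (0.024186 − 0.00854) / 0.024186 ≈ 0.6469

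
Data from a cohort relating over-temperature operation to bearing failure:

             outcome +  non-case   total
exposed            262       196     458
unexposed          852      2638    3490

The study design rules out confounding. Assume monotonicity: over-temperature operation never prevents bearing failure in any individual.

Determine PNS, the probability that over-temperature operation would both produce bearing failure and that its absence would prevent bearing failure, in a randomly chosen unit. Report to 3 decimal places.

p₁ = P(outcome | exposed) = 262/458 = 0.57205
p₀ = P(outcome | unexposed) = 852/3490 = 0.24413
Under exogeneity and monotonicity, PNS = p₁ − p₀.
PNS = 0.57205 − 0.24413 = 0.32793

PNS ≈ 0.328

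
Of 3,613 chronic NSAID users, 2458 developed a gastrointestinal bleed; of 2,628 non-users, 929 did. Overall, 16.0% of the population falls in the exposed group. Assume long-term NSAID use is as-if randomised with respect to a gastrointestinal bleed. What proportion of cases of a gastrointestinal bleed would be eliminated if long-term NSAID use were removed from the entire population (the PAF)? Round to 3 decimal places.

p₁ = P(outcome | exposed) = 2458/3613 = 0.68032
p₀ = P(outcome | unexposed) = 929/2628 = 0.3535
Overall risk P(Y=1) = π·p₁ + (1−π)·p₀ = 0.16×0.68032 + 0.84×0.3535 = 0.40579.
Under exogeneity, PAF = [P(Y=1) − p₀] / P(Y=1).
PAF = (0.40579 − 0.3535) / 0.40579 ≈ 0.1289

PAF ≈ 0.129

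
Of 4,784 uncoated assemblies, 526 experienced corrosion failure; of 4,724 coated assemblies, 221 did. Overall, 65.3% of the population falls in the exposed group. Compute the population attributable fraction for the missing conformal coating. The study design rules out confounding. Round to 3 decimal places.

PAF ≈ 0.469

p₁ = P(outcome | exposed) = 526/4784 = 0.10995
p₀ = P(outcome | unexposed) = 221/4724 = 0.046782
Overall risk P(Y=1) = π·p₁ + (1−π)·p₀ = 0.653×0.10995 + 0.347×0.046782 = 0.088031.
Under exogeneity, PAF = [P(Y=1) − p₀] / P(Y=1).
PAF = (0.088031 − 0.046782) / 0.088031 ≈ 0.4686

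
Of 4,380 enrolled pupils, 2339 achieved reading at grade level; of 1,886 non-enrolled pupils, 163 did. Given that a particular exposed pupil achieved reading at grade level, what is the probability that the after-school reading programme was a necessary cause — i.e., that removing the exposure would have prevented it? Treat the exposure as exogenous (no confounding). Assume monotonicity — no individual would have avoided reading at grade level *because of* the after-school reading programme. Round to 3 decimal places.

p₁ = P(outcome | exposed) = 2339/4380 = 0.53402
p₀ = P(outcome | unexposed) = 163/1886 = 0.086426
Under exogeneity and monotonicity, PN = (p₁ − p₀) / p₁.
PN = (0.53402 − 0.086426) / 0.53402 = 0.44759 / 0.53402 ≈ 0.8382

PN ≈ 0.838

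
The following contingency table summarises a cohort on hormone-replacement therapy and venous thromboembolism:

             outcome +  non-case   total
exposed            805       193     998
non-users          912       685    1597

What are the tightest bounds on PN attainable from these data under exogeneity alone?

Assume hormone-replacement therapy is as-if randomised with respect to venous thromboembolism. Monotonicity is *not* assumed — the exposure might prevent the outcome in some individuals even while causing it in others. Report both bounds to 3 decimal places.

0.292 ≤ PN ≤ 0.532

p₁ = P(outcome | exposed) = 805/998 = 0.80661
p₀ = P(outcome | unexposed) = 912/1597 = 0.57107
Under exogeneity alone the bounds on PN are max{0,(p₁−p₀)/p₁} ≤ PN ≤ min{1,(1−p₀)/p₁}.
  lower = (p₁ − p₀)/p₁ = 0.23554 / 0.80661 ≈ 0.2920
  upper = min{1, (1 − p₀)/p₁} = 0.42893 / 0.80661 ≈ 0.5318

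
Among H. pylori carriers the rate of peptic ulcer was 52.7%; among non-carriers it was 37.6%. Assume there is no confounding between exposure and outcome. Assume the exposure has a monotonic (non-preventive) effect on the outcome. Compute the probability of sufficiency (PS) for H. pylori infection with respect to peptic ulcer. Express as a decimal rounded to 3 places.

p₁ = 0.527, p₀ = 0.376.
Under exogeneity and monotonicity, PS = (p₁ − p₀) / (1 − p₀).
PS = (0.527 − 0.376) / (1 − 0.376) = 0.151 / 0.624 ≈ 0.2420

PS ≈ 0.242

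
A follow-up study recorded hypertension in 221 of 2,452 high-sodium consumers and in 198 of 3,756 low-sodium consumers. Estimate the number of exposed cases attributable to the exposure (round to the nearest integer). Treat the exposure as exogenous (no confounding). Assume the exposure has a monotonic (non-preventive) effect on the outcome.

about 92 cases

p₁ = P(outcome | exposed) = 221/2452 = 0.090131
p₀ = P(outcome | unexposed) = 198/3756 = 0.052716
PN = (p₁ − p₀)/p₁ = (0.090131 − 0.052716) / 0.090131 ≈ 0.41512.
Attributable cases ≈ PN × (exposed cases) = 0.41512 × 221 ≈ 91.74.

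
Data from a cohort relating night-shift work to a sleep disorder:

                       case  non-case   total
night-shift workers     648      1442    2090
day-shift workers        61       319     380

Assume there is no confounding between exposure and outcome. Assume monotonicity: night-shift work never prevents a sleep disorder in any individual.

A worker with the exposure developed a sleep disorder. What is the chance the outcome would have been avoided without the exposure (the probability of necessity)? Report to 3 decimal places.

p₁ = P(outcome | exposed) = 648/2090 = 0.31005
p₀ = P(outcome | unexposed) = 61/380 = 0.16053
Under exogeneity and monotonicity, PN = (p₁ − p₀) / p₁.
PN = (0.31005 − 0.16053) / 0.31005 = 0.14952 / 0.31005 ≈ 0.4823

PN ≈ 0.482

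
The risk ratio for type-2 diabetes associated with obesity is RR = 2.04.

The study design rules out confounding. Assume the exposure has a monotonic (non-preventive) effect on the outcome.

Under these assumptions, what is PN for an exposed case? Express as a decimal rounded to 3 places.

Under exogeneity and monotonicity, PN = (RR − 1) / RR = 1 − 1/RR.
PN = (2.04 − 1) / 2.04 = 1.04 / 2.04 ≈ 0.5098

PN ≈ 0.510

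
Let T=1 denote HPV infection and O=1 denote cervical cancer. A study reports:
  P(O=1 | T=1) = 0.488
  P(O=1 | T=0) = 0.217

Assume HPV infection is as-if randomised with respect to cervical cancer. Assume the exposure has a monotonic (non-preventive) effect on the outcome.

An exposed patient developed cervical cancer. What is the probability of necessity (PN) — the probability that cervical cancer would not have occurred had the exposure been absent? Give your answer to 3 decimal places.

Let p₁ = 0.488, p₀ = 0.217.
Under exogeneity and monotonicity, PN = (p₁ − p₀) / p₁.
PN = (0.488 − 0.217) / 0.488 = 0.271 / 0.488 ≈ 0.5553

PN ≈ 0.555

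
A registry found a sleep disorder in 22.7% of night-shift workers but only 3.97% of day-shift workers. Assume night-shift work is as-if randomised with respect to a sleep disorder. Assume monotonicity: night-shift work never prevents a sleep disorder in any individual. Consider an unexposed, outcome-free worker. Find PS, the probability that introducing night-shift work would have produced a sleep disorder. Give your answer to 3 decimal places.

p₁ = 0.227, p₀ = 0.0397.
Under exogeneity and monotonicity, PS = (p₁ − p₀) / (1 − p₀).
PS = (0.227 − 0.0397) / (1 − 0.0397) = 0.1873 / 0.9603 ≈ 0.1950

PS ≈ 0.195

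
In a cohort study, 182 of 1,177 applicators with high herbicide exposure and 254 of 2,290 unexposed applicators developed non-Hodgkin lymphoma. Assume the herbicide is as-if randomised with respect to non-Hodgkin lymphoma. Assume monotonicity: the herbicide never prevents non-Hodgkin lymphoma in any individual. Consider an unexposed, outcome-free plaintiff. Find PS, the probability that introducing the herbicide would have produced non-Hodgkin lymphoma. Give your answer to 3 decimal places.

PS ≈ 0.049

p₁ = P(outcome | exposed) = 182/1177 = 0.15463
p₀ = P(outcome | unexposed) = 254/2290 = 0.11092
Under exogeneity and monotonicity, PS = (p₁ − p₀) / (1 − p₀).
PS = (0.15463 − 0.11092) / (1 − 0.11092) = 0.043713 / 0.88908 ≈ 0.0492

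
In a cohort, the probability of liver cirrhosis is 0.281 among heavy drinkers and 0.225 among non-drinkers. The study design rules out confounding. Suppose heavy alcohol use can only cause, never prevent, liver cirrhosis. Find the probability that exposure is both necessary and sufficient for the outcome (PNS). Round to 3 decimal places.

PNS ≈ 0.056

Let p₁ = 0.281, p₀ = 0.225.
Under exogeneity and monotonicity, PNS = p₁ − p₀.
PNS = 0.281 − 0.225 = 0.056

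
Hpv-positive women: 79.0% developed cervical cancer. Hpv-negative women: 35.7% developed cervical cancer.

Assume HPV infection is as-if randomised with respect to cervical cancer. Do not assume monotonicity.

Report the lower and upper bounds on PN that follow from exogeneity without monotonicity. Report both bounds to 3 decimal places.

0.548 ≤ PN ≤ 0.814

p₁ = 0.79, p₀ = 0.357.
Under exogeneity alone the bounds on PN are max{0,(p₁−p₀)/p₁} ≤ PN ≤ min{1,(1−p₀)/p₁}.
  lower = (p₁ − p₀)/p₁ = 0.433 / 0.79 ≈ 0.5481
  upper = min{1, (1 − p₀)/p₁} = 0.643 / 0.79 ≈ 0.8139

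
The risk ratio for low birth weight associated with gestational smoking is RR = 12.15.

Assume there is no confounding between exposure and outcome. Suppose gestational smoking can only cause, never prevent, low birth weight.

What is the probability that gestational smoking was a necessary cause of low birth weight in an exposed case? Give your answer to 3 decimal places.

Under exogeneity and monotonicity, PN = (RR − 1) / RR = 1 − 1/RR.
PN = (12.15 − 1) / 12.15 = 11.15 / 12.15 ≈ 0.9177

PN ≈ 0.918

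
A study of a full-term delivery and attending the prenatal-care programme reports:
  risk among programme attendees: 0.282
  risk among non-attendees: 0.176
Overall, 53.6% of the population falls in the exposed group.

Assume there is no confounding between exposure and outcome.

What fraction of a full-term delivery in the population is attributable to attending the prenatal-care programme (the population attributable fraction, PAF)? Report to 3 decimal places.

Let p₁ = 0.282, p₀ = 0.176.
Overall risk P(Y=1) = π·p₁ + (1−π)·p₀ = 0.536×0.282 + 0.464×0.176 = 0.23282.
Under exogeneity, PAF = [P(Y=1) − p₀] / P(Y=1).
PAF = (0.23282 − 0.176) / 0.23282 ≈ 0.2440

PAF ≈ 0.244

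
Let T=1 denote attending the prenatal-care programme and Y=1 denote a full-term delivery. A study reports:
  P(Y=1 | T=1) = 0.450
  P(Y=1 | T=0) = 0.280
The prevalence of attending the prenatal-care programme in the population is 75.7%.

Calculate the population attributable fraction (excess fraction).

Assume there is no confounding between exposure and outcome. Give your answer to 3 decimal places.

PAF ≈ 0.315

Let p₁ = 0.45, p₀ = 0.28.
Overall risk P(Y=1) = π·p₁ + (1−π)·p₀ = 0.757×0.45 + 0.243×0.28 = 0.40869.
Under exogeneity, PAF = [P(Y=1) − p₀] / P(Y=1).
PAF = (0.40869 − 0.28) / 0.40869 ≈ 0.3149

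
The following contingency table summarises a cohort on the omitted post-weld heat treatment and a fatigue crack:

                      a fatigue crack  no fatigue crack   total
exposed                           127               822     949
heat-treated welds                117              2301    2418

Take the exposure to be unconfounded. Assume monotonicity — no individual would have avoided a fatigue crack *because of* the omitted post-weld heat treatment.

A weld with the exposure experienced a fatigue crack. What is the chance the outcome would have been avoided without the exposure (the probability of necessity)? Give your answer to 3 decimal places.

PN ≈ 0.638

p₁ = P(outcome | exposed) = 127/949 = 0.13383
p₀ = P(outcome | unexposed) = 117/2418 = 0.048387
Under exogeneity and monotonicity, PN = (p₁ − p₀)/p₁.
PN = (0.13383 − 0.048387) / 0.13383 ≈ 0.6384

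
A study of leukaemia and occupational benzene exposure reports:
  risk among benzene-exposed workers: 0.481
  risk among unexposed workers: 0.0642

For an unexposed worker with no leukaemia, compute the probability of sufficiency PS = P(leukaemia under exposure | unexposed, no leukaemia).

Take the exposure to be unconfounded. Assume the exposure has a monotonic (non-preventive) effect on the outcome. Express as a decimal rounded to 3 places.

PS ≈ 0.445

Let p₁ = 0.481, p₀ = 0.0642.
Under exogeneity and monotonicity, PS = (p₁ − p₀) / (1 − p₀).
PS = (0.481 − 0.0642) / (1 − 0.0642) = 0.4168 / 0.9358 ≈ 0.4454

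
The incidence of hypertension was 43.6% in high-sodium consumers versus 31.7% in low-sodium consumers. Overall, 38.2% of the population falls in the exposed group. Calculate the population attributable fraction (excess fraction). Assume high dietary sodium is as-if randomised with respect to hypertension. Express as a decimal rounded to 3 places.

PAF ≈ 0.125

p₁ = 0.436, p₀ = 0.317.
Overall risk P(Y=1) = π·p₁ + (1−π)·p₀ = 0.382×0.436 + 0.618×0.317 = 0.36246.
Under exogeneity, PAF = [P(Y=1) − p₀] / P(Y=1).
PAF = (0.36246 − 0.317) / 0.36246 ≈ 0.1254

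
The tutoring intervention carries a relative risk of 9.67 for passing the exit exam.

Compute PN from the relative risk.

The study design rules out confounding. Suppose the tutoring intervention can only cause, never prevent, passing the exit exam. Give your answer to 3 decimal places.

Under exogeneity and monotonicity, PN = (RR − 1) / RR = 1 − 1/RR.
PN = (9.67 − 1) / 9.67 = 8.67 / 9.67 ≈ 0.8966

PN ≈ 0.897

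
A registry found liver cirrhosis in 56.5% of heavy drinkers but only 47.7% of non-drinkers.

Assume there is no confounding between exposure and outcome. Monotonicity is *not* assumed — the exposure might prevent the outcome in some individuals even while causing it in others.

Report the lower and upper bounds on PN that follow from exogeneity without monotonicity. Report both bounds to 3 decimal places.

p₁ = 0.565, p₀ = 0.477.
Under exogeneity alone the bounds on PN are max{0,(p₁−p₀)/p₁} ≤ PN ≤ min{1,(1−p₀)/p₁}.
  lower = (p₁ − p₀)/p₁ = 0.088 / 0.565 ≈ 0.1558
  upper = min{1, (1 − p₀)/p₁} = 0.523 / 0.565 ≈ 0.9257

0.156 ≤ PN ≤ 0.926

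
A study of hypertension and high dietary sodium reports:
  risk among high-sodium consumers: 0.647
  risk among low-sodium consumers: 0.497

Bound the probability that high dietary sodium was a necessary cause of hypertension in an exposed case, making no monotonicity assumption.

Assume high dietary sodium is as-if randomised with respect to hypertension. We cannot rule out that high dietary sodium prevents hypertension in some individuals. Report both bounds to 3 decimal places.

0.232 ≤ PN ≤ 0.777

Let p₁ = 0.647, p₀ = 0.497.
Under exogeneity alone the bounds on PN are max{0,(p₁−p₀)/p₁} ≤ PN ≤ min{1,(1−p₀)/p₁}.
  lower = (p₁ − p₀)/p₁ = 0.15 / 0.647 ≈ 0.2318
  upper = min{1, (1 − p₀)/p₁} = 0.503 / 0.647 ≈ 0.7774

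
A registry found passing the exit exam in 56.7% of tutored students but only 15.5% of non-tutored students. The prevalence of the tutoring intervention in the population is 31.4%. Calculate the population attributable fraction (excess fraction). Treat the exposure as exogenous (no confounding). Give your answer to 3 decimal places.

PAF ≈ 0.455

p₁ = 0.567, p₀ = 0.155.
Overall risk P(Y=1) = π·p₁ + (1−π)·p₀ = 0.314×0.567 + 0.686×0.155 = 0.28437.
Under exogeneity, PAF = [P(Y=1) − p₀] / P(Y=1).
PAF = (0.28437 − 0.155) / 0.28437 ≈ 0.4549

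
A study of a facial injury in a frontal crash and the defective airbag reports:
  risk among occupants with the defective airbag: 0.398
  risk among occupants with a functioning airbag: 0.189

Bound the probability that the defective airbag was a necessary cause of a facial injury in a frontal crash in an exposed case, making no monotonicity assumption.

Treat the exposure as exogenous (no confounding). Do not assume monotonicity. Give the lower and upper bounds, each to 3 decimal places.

0.525 ≤ PN ≤ 1.000

Let p₁ = 0.398, p₀ = 0.189.
Under exogeneity alone the bounds on PN are max{0,(p₁−p₀)/p₁} ≤ PN ≤ min{1,(1−p₀)/p₁}.
  lower = (p₁ − p₀)/p₁ = 0.209 / 0.398 ≈ 0.5251
  upper = min{1, (1 − p₀)/p₁} = 0.811 / 0.398 ≈ 2.0377 → capped at 1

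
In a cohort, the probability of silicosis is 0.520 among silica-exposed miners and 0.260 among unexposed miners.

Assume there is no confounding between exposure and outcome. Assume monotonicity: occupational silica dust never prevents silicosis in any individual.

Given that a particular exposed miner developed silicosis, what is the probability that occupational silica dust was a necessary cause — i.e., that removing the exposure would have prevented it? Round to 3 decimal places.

PN ≈ 0.500

Let p₁ = 0.52, p₀ = 0.26.
Under exogeneity and monotonicity, PN = (p₁ − p₀) / p₁.
PN = (0.52 − 0.26) / 0.52 = 0.26 / 0.52 ≈ 0.5000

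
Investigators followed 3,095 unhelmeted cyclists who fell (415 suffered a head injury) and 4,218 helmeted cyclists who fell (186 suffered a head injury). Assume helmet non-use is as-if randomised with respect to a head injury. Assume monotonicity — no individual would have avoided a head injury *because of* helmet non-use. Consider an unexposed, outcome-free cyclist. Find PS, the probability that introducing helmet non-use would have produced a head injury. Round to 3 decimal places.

p₁ = P(outcome | exposed) = 415/3095 = 0.13409
p₀ = P(outcome | unexposed) = 186/4218 = 0.044097
Under exogeneity and monotonicity, PS = (p₁ − p₀) / (1 − p₀).
PS = (0.13409 − 0.044097) / (1 − 0.044097) = 0.089991 / 0.9559 ≈ 0.0941

PS ≈ 0.094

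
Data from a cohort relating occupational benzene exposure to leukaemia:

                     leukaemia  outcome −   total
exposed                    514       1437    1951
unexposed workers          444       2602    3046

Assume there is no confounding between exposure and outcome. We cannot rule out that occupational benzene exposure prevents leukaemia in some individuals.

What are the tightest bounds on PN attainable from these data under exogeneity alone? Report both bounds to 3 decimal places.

0.447 ≤ PN ≤ 1.000

p₁ = P(outcome | exposed) = 514/1951 = 0.26345
p₀ = P(outcome | unexposed) = 444/3046 = 0.14576
Under exogeneity alone the bounds on PN are max{0,(p₁−p₀)/p₁} ≤ PN ≤ min{1,(1−p₀)/p₁}.
  lower = (p₁ − p₀)/p₁ = 0.11769 / 0.26345 ≈ 0.4467
  upper = min{1, (1 − p₀)/p₁} = 0.85424 / 0.26345 ≈ 3.2424 → capped at 1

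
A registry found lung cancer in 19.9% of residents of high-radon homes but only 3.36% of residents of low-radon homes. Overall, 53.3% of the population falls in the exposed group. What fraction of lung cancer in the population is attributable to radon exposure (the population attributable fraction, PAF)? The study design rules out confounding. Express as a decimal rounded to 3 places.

PAF ≈ 0.724

p₁ = 0.199, p₀ = 0.0336.
Overall risk P(Y=1) = π·p₁ + (1−π)·p₀ = 0.533×0.199 + 0.467×0.0336 = 0.12176.
Under exogeneity, PAF = [P(Y=1) − p₀] / P(Y=1).
PAF = (0.12176 − 0.0336) / 0.12176 ≈ 0.7240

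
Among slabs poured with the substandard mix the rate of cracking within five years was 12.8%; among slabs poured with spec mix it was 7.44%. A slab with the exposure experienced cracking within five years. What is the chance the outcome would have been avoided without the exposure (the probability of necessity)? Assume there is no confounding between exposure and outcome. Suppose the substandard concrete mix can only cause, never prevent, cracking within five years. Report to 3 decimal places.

PN ≈ 0.419

p₁ = 0.128, p₀ = 0.0744.
Under exogeneity and monotonicity, PN = (p₁ − p₀) / p₁.
PN = (0.128 − 0.0744) / 0.128 = 0.0536 / 0.128 ≈ 0.4187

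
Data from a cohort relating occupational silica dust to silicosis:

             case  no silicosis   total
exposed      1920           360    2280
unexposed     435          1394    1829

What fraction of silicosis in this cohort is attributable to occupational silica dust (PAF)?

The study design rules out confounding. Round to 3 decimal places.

p₁ = P(outcome | exposed) = 1920/2280 = 0.84211
p₀ = P(outcome | unexposed) = 435/1829 = 0.23783
Exposure prevalence π = 2280/4109 = 0.55488; overall risk P(Y=1) = 0.57313.
Under exogeneity, PAF = [P(Y=1) − p₀]/P(Y=1).
PAF = (0.57313 − 0.23783) / 0.57313 ≈ 0.5850

PAF ≈ 0.585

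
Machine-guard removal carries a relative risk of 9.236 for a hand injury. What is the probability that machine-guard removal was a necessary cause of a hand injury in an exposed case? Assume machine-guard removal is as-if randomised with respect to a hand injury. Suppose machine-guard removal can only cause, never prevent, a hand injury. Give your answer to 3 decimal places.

Under exogeneity and monotonicity, PN = (RR − 1) / RR = 1 − 1/RR.
PN = (9.236 − 1) / 9.236 = 8.236 / 9.236 ≈ 0.8917

PN ≈ 0.892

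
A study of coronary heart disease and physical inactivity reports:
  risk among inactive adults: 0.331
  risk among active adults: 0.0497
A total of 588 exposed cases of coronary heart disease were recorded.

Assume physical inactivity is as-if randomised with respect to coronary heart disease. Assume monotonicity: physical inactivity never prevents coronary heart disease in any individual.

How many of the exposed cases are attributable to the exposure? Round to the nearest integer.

about 500 cases

Let p₁ = 0.331, p₀ = 0.0497.
PN = (p₁ − p₀)/p₁ = (0.331 − 0.0497) / 0.331 ≈ 0.84985.
Attributable cases ≈ PN × (exposed cases) = 0.84985 × 588 ≈ 499.71.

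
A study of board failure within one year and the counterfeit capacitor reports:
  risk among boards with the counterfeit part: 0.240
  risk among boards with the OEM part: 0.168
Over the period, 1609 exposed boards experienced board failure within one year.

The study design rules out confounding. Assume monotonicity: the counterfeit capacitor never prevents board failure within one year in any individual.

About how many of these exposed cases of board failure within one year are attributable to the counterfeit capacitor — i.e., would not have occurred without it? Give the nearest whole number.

Let p₁ = 0.24, p₀ = 0.168.
PN = (p₁ − p₀)/p₁ = (0.24 − 0.168) / 0.24 ≈ 0.30000.
Attributable cases ≈ PN × (exposed cases) = 0.30000 × 1609 ≈ 482.70.

about 483 cases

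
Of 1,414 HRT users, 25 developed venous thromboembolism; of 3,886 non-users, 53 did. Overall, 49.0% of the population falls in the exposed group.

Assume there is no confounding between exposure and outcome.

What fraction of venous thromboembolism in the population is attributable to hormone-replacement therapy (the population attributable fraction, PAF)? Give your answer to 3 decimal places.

PAF ≈ 0.127

p₁ = P(outcome | exposed) = 25/1414 = 0.01768
p₀ = P(outcome | unexposed) = 53/3886 = 0.013639
Overall risk P(Y=1) = π·p₁ + (1−π)·p₀ = 0.49×0.01768 + 0.51×0.013639 = 0.015619.
Under exogeneity, PAF = [P(Y=1) − p₀] / P(Y=1).
PAF = (0.015619 − 0.013639) / 0.015619 ≈ 0.1268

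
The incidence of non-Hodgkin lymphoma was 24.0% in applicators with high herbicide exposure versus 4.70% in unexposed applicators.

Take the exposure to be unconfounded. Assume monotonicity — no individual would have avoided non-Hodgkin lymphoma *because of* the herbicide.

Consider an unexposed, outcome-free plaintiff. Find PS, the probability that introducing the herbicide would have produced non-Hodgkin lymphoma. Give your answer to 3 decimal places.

p₁ = 0.24, p₀ = 0.047.
Under exogeneity and monotonicity, PS = (p₁ − p₀) / (1 − p₀).
PS = (0.24 − 0.047) / (1 − 0.047) = 0.193 / 0.953 ≈ 0.2025

PS ≈ 0.203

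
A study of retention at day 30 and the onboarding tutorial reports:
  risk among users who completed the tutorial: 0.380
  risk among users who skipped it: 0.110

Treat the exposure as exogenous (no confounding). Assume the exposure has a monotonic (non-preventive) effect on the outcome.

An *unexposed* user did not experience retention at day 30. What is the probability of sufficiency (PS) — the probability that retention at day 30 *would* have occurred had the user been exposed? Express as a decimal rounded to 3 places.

PS ≈ 0.303

Let p₁ = 0.38, p₀ = 0.11.
Under exogeneity and monotonicity, PS = (p₁ − p₀) / (1 − p₀).
PS = (0.38 − 0.11) / (1 − 0.11) = 0.27 / 0.89 ≈ 0.3034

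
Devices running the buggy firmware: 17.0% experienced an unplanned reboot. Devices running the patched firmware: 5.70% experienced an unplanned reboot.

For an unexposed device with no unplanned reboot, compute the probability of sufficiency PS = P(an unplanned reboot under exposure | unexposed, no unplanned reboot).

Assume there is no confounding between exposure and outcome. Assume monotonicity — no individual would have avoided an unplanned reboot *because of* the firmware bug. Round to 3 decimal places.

p₁ = 0.17, p₀ = 0.057.
Under exogeneity and monotonicity, PS = (p₁ − p₀) / (1 − p₀).
PS = (0.17 − 0.057) / (1 − 0.057) = 0.113 / 0.943 ≈ 0.1198

PS ≈ 0.120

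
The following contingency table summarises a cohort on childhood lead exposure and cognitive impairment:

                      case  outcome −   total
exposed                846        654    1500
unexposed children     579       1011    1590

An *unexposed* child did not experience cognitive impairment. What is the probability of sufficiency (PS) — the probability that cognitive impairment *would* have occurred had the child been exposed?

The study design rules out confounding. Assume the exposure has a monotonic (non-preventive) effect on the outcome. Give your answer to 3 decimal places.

PS ≈ 0.314

p₁ = P(outcome | exposed) = 846/1500 = 0.564
p₀ = P(outcome | unexposed) = 579/1590 = 0.36415
Under exogeneity and monotonicity, PS = (p₁ − p₀) / (1 − p₀).
PS = (0.564 − 0.36415) / (1 − 0.36415) = 0.19985 / 0.63585 ≈ 0.3143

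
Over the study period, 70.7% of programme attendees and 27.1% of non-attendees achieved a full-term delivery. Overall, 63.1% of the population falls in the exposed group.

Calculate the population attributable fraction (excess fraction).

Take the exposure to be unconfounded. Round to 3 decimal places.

PAF ≈ 0.504

p₁ = 0.707, p₀ = 0.271.
Overall risk P(Y=1) = π·p₁ + (1−π)·p₀ = 0.631×0.707 + 0.369×0.271 = 0.54612.
Under exogeneity, PAF = [P(Y=1) − p₀] / P(Y=1).
PAF = (0.54612 − 0.271) / 0.54612 ≈ 0.5038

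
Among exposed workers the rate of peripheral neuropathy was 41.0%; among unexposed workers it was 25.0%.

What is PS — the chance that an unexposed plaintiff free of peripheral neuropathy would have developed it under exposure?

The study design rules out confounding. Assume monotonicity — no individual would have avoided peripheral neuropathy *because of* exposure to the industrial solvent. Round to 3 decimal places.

p₁ = 0.41, p₀ = 0.25.
Under exogeneity and monotonicity, PS = (p₁ − p₀) / (1 − p₀).
PS = (0.41 − 0.25) / (1 − 0.25) = 0.16 / 0.75 ≈ 0.2133

PS ≈ 0.213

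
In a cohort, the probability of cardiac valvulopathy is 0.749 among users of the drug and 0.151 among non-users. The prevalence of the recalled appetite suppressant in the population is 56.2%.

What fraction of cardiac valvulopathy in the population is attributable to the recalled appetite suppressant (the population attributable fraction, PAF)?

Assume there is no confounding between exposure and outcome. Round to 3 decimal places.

Let p₁ = 0.749, p₀ = 0.151.
Overall risk P(Y=1) = π·p₁ + (1−π)·p₀ = 0.562×0.749 + 0.438×0.151 = 0.48708.
Under exogeneity, PAF = [P(Y=1) − p₀] / P(Y=1).
PAF = (0.48708 − 0.151) / 0.48708 ≈ 0.6900

PAF ≈ 0.690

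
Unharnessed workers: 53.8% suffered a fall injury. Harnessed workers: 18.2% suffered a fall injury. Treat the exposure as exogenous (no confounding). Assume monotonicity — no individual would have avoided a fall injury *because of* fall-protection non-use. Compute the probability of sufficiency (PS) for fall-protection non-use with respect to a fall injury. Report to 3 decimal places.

p₁ = 0.538, p₀ = 0.182.
Under exogeneity and monotonicity, PS = (p₁ − p₀) / (1 − p₀).
PS = (0.538 − 0.182) / (1 − 0.182) = 0.356 / 0.818 ≈ 0.4352

PS ≈ 0.435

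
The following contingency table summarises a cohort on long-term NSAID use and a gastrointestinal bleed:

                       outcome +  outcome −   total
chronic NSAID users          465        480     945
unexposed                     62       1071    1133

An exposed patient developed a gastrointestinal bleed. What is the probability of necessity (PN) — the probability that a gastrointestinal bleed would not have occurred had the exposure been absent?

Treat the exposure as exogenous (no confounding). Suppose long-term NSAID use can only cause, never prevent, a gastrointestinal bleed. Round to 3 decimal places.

PN ≈ 0.889

p₁ = P(outcome | exposed) = 465/945 = 0.49206
p₀ = P(outcome | unexposed) = 62/1133 = 0.054722
Under exogeneity and monotonicity, PN = (p₁ − p₀)/p₁.
PN = (0.49206 − 0.054722) / 0.49206 ≈ 0.8888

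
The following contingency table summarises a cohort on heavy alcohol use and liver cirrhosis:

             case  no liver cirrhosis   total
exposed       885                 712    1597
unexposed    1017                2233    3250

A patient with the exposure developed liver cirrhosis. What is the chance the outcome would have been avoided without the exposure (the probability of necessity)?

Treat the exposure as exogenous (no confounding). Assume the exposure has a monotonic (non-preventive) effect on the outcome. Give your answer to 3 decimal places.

PN ≈ 0.435

p₁ = P(outcome | exposed) = 885/1597 = 0.55416
p₀ = P(outcome | unexposed) = 1017/3250 = 0.31292
Under exogeneity and monotonicity, PN = (p₁ − p₀)/p₁.
PN = (0.55416 − 0.31292) / 0.55416 ≈ 0.4353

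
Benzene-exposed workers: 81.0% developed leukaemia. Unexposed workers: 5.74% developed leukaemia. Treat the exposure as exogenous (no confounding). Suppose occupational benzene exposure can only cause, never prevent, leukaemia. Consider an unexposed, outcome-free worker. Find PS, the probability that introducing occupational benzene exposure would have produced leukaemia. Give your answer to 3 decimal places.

PS ≈ 0.798

p₁ = 0.81, p₀ = 0.0574.
Under exogeneity and monotonicity, PS = (p₁ − p₀) / (1 − p₀).
PS = (0.81 − 0.0574) / (1 − 0.0574) = 0.7526 / 0.9426 ≈ 0.7984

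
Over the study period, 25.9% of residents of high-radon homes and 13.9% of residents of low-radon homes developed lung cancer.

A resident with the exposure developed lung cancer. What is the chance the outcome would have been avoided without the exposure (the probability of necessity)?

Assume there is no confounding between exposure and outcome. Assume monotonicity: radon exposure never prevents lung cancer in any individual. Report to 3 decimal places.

PN ≈ 0.463

p₁ = 0.259, p₀ = 0.139.
Under exogeneity and monotonicity, PN = (p₁ − p₀) / p₁.
PN = (0.259 − 0.139) / 0.259 = 0.12 / 0.259 ≈ 0.4633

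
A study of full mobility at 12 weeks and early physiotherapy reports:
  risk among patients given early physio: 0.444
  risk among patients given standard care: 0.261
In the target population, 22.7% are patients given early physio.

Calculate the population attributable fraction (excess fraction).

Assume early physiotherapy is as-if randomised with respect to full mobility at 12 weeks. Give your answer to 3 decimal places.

Let p₁ = 0.444, p₀ = 0.261.
Overall risk P(Y=1) = π·p₁ + (1−π)·p₀ = 0.227×0.444 + 0.773×0.261 = 0.30254.
Under exogeneity, PAF = [P(Y=1) − p₀] / P(Y=1).
PAF = (0.30254 − 0.261) / 0.30254 ≈ 0.1373

PAF ≈ 0.137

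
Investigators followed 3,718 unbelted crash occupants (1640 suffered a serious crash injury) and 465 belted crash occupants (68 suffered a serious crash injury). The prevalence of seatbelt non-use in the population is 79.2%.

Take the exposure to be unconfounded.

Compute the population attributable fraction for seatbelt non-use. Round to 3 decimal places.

PAF ≈ 0.615

p₁ = P(outcome | exposed) = 1640/3718 = 0.4411
p₀ = P(outcome | unexposed) = 68/465 = 0.14624
Overall risk P(Y=1) = π·p₁ + (1−π)·p₀ = 0.792×0.4411 + 0.208×0.14624 = 0.37977.
Under exogeneity, PAF = [P(Y=1) − p₀] / P(Y=1).
PAF = (0.37977 − 0.14624) / 0.37977 ≈ 0.6149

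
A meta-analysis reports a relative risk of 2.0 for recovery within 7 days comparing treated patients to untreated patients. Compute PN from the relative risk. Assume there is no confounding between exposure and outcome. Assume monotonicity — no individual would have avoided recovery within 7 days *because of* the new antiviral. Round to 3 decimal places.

Under exogeneity and monotonicity, PN = (RR − 1) / RR = 1 − 1/RR.
PN = (2.0 − 1) / 2.0 = 1 / 2.0 ≈ 0.5000

PN ≈ 0.500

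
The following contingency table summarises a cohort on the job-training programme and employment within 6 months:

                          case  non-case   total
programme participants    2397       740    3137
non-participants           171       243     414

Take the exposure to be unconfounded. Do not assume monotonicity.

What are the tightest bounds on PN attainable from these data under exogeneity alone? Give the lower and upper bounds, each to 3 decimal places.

0.459 ≤ PN ≤ 0.768

p₁ = P(outcome | exposed) = 2397/3137 = 0.76411
p₀ = P(outcome | unexposed) = 171/414 = 0.41304
Under exogeneity alone the bounds on PN are max{0,(p₁−p₀)/p₁} ≤ PN ≤ min{1,(1−p₀)/p₁}.
  lower = (p₁ − p₀)/p₁ = 0.35106 / 0.76411 ≈ 0.4594
  upper = min{1, (1 − p₀)/p₁} = 0.58696 / 0.76411 ≈ 0.7682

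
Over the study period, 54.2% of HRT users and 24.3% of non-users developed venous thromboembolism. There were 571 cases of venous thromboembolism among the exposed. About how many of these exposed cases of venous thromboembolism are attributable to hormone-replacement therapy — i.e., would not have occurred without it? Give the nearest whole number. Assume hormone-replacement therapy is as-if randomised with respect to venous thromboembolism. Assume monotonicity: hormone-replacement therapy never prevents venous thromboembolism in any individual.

p₁ = 0.542, p₀ = 0.243.
PN = (p₁ − p₀)/p₁ = (0.542 − 0.243) / 0.542 ≈ 0.55166.
Attributable cases ≈ PN × (exposed cases) = 0.55166 × 571 ≈ 315.00.

about 315 cases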